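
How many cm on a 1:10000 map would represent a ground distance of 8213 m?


map_cm = 8213 * 100 / 10000 = 82.13 cm

82.13 cm


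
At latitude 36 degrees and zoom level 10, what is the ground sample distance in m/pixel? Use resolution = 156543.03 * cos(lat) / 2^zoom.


res = 156543.03 * cos(36) / 2^10 = 156543.03 * 0.80901699 / 1024 = 123.68 m/pixel

123.68 m/pixel


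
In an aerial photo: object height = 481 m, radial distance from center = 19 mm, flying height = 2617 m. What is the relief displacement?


d = h * r / H = 481 * 19 / 2617 = 3.49 mm

3.49 mm


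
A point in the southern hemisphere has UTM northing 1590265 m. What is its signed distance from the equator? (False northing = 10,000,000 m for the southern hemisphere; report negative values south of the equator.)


For southern: actual = 1590265 - 10000000 = -8409735 m

-8409735 m


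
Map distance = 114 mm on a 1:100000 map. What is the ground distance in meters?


ground = 114 mm * 100000 / 1000 = 11400.0 m

11400.0 m


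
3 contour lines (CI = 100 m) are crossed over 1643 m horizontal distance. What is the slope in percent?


elevation change = 3 * 100 = 300 m
slope = 300 / 1643 * 100 = 18.3%

18.3%


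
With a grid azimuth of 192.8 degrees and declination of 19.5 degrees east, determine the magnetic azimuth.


magnetic azimuth = grid azimuth - declination (east +ve)
mag_az = 192.8 - 19.5 = 173.3 degrees

173.3 degrees


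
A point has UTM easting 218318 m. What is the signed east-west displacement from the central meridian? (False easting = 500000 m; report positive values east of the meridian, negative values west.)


displacement = 218318 - 500000 = -281682 m

-281682 m


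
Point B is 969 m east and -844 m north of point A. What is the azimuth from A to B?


az = atan2(969, -844) = 131.1 deg
adjusted to 0-360: 131.1 degrees

131.1 degrees


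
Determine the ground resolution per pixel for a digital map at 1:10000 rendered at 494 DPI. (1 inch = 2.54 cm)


pixel_cm = 2.54 / 494 ≈ 0.005142 cm
ground = pixel_cm * 10000 / 100 = 2.54 * 10000 / (494 * 100) = 25400 / 49400 ≈ 0.51 m

0.51 m


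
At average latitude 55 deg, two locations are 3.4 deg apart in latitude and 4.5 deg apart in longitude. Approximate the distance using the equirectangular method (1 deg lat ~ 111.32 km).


dlat_km = 3.4 * 111.32 = 378.488
dlon_km = 4.5 * 111.32 * cos(55) ≈ 287.327
dist = sqrt(378.488^2 + 287.327^2) ≈ 475.2 km

475.2 km


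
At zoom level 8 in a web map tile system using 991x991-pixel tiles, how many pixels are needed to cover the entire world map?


tiles per axis = 2^8 = 256
total tiles = 256^2 = 65536
pixels per axis = 256 * 991 = 253696
total pixels = 253696^2 = 64361660416

64361660416 pixels


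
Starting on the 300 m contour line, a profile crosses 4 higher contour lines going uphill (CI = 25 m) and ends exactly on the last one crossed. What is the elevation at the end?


elevation = 300 + 4 * 25 = 400 m

400 m


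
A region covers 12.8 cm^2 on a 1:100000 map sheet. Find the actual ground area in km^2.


ground_area = 12.8 * (100000/100)^2 = 12800000.0 m^2 = 12.8 km^2

12.8 km^2


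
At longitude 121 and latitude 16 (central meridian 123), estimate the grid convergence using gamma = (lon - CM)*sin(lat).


gamma = (121 - 123) * sin(16) = -2 * 0.275637 = -0.551 degrees

-0.551 degrees


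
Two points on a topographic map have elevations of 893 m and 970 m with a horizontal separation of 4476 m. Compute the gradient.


gradient = (970 - 893) / 4476 = 77 / 4476 = 0.0172

0.0172


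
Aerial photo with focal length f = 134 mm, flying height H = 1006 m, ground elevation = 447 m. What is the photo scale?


scale = f / (H - h) = 134 mm / 559 m = 134 / 559000 = 1:4172

1:4172


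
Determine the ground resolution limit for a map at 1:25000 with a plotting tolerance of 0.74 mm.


ground = 0.74 mm * 25000 / 1000 = 18.5 m

18.5 m


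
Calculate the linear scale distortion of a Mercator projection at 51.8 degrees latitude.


SF = 1 / cos(51.8) = 1 / 0.618408 = 1.617

1.617


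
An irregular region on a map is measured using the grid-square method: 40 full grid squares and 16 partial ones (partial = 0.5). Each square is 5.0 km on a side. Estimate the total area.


effective squares = 40 + 16 * 0.5 = 48.0
area = 48.0 * 25.0 = 1200.0 km^2

1200.0 km^2


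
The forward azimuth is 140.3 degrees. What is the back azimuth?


back azimuth = (140.3 + 180) mod 360 = 320.3 degrees

320.3 degrees


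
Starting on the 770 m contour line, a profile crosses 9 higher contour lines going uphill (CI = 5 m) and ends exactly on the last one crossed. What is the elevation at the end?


elevation = 770 + 9 * 5 = 815 m

815 m


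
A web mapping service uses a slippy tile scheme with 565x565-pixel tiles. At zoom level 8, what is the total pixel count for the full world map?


tiles per axis = 2^8 = 256
total tiles = 256^2 = 65536
pixels per axis = 256 * 565 = 144640
total pixels = 144640^2 = 20920729600

20920729600 pixels


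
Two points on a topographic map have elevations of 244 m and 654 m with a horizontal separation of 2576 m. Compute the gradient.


gradient = (654 - 244) / 2576 = 410 / 2576 = 0.1592

0.1592


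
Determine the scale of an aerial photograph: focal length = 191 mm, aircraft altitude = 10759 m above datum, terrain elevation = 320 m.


scale = f / (H - h) = 191 mm / 10439 m = 191 / 10439000 = 1:54654

1:54654


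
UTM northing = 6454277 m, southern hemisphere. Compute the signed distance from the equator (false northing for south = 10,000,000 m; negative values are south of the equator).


For southern: actual = 6454277 - 10000000 = -3545723 m

-3545723 m


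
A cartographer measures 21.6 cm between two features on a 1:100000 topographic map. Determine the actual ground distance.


ground = 21.6 cm * 100000 / 100 = 21600.0 m = 21.6 km

21.6 km


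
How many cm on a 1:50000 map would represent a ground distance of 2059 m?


map_cm = 2059 * 100 / 50000 = 4.118 cm ≈ 4.12 cm

4.12 cm


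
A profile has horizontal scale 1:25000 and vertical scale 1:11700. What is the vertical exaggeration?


VE = horizontal_scale / vertical_scale = 25000 / 11700 ≈ 2.1

2.1x


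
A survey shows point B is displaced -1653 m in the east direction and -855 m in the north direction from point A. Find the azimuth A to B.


az = atan2(-1653, -855) = -117.3 deg
adjusted to 0-360: 242.7 degrees

242.7 degrees


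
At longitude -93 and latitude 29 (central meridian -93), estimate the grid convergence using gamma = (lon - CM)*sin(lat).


gamma = (-93 - -93) * sin(29) = 0 * 0.48481 = 0.0 degrees

0.0 degrees


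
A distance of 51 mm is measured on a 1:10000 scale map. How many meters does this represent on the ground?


ground = 51 mm * 10000 / 1000 = 510.0 m

510.0 m


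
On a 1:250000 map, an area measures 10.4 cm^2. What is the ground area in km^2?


ground_area = 10.4 * (250000/100)^2 = 65000000.0 m^2 = 65.0 km^2

65.0 km^2


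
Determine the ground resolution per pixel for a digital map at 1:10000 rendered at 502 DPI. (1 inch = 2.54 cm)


pixel_cm = 2.54 / 502 ≈ 0.00506 cm
ground = pixel_cm * 10000 / 100 = 2.54 * 10000 / (502 * 100) = 25400 / 50200 ≈ 0.51 m

0.51 m


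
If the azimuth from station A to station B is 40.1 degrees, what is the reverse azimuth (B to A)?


back azimuth = (40.1 + 180) mod 360 = 220.1 degrees

220.1 degrees


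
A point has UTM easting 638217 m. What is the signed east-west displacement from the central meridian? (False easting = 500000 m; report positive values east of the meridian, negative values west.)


displacement = 638217 - 500000 = 138217 m

138217 m


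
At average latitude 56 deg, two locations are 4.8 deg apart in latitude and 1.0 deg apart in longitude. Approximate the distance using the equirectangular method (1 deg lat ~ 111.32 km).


dlat_km = 4.8 * 111.32 = 534.336
dlon_km = 1.0 * 111.32 * cos(56) ≈ 62.249
dist = sqrt(534.336^2 + 62.249^2) ≈ 537.9 km

537.9 km


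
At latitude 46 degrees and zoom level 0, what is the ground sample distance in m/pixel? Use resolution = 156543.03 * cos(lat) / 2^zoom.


res = 156543.03 * cos(46) / 2^0 = 156543.03 * 0.69465837 / 1 = 108743.93 m/pixel

108743.93 m/pixel


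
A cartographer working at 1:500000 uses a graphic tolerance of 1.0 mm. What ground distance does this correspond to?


ground = 1.0 mm * 500000 / 1000 = 500.0 m

500.0 m


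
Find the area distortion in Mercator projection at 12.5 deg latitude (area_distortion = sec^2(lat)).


area_distortion = 1/cos^2(12.5) = 1.049

1.049


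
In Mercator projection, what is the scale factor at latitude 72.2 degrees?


SF = 1 / cos(72.2) = 1 / 0.305695 = 3.271

3.271


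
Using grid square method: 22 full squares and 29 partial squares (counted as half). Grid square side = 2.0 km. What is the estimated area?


effective squares = 22 + 29 * 0.5 = 36.5
area = 36.5 * 4.0 = 146.0 km^2

146.0 km^2


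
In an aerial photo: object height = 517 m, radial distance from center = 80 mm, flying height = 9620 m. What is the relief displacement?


d = h * r / H = 517 * 80 / 9620 = 4.3 mm

4.3 mm


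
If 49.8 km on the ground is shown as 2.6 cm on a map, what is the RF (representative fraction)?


ground = 49.8 km = 4980000 cm; RF denominator = ground / map = 4980000 / 2.6 ≈ 1915385; RF = 1:1915385

1:1915385


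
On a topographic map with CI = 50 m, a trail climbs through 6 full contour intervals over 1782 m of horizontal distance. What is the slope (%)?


elevation change = 6 * 50 = 300 m
slope = 300 / 1782 * 100 = 16.8%

16.8%


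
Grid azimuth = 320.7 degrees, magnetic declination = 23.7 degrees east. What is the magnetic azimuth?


magnetic azimuth = grid azimuth - declination (east +ve)
mag_az = 320.7 - 23.7 = 297.0 degrees

297.0 degrees


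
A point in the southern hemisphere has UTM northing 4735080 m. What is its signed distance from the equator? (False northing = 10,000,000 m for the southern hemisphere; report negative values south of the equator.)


For southern: actual = 4735080 - 10000000 = -5264920 m

-5264920 m


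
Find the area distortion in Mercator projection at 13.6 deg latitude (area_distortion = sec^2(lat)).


area_distortion = 1/cos^2(13.6) = 1.059

1.059


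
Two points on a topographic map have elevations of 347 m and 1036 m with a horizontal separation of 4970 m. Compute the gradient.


gradient = (1036 - 347) / 4970 = 689 / 4970 = 0.1386

0.1386


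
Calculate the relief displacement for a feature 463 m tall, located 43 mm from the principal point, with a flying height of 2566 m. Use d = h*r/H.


d = h * r / H = 463 * 43 / 2566 = 7.76 mm

7.76 mm


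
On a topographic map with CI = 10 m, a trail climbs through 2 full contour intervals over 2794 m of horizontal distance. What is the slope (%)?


elevation change = 2 * 10 = 20 m
slope = 20 / 2794 * 100 = 0.7%

0.7%


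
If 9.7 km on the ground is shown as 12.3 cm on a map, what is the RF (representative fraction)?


ground = 9.7 km = 970000 cm; RF denominator = ground / map = 970000 / 12.3 ≈ 78862; RF = 1:78862

1:78862


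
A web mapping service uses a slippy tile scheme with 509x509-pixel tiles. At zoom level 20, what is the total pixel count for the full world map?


tiles per axis = 2^20 = 1048576
total tiles = 1048576^2 = 1099511627776
pixels per axis = 1048576 * 509 = 533725184
total pixels = 533725184^2 = 284862572035833856

284862572035833856 pixels


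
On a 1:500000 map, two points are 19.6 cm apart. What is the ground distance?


ground = 19.6 cm * 500000 / 100 = 98000.0 m = 98.0 km

98.0 km


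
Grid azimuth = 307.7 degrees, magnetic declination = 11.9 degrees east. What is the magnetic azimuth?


magnetic azimuth = grid azimuth - declination (east +ve)
mag_az = 307.7 - 11.9 = 295.8 degrees

295.8 degrees


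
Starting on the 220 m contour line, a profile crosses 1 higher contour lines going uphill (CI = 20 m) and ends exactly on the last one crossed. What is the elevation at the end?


elevation = 220 + 1 * 20 = 240 m

240 m


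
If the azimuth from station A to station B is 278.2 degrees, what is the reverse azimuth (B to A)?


back azimuth = (278.2 + 180) mod 360 = 98.2 degrees

98.2 degrees


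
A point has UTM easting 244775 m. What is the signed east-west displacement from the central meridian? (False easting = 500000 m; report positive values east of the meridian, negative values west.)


displacement = 244775 - 500000 = -255225 m

-255225 m


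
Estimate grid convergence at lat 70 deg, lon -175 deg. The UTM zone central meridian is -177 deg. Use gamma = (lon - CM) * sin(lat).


gamma = (-175 - -177) * sin(70) = 2 * 0.939693 = 1.879 degrees

1.879 degrees


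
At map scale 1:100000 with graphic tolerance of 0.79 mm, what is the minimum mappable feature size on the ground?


ground = 0.79 mm * 100000 / 1000 = 79.0 m

79.0 m


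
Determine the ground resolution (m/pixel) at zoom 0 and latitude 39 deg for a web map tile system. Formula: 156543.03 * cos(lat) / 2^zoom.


res = 156543.03 * cos(39) / 2^0 = 156543.03 * 0.77714596 / 1 = 121656.78 m/pixel

121656.78 m/pixel


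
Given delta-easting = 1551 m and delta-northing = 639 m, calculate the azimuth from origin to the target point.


az = atan2(1551, 639) = 67.6 deg
adjusted to 0-360: 67.6 degrees

67.6 degrees


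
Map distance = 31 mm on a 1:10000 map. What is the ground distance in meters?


ground = 31 mm * 10000 / 1000 = 310.0 m

310.0 m


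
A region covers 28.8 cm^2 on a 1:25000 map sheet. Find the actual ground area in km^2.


ground_area = 28.8 * (25000/100)^2 = 1800000.0 m^2 = 1.8 km^2

1.8 km^2


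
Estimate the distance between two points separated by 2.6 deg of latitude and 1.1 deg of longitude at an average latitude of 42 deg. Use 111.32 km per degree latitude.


dlat_km = 2.6 * 111.32 = 289.432
dlon_km = 1.1 * 111.32 * cos(42) ≈ 91.0
dist = sqrt(289.432^2 + 91.0^2) ≈ 303.4 km

303.4 km


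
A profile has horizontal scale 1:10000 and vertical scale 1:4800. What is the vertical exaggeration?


VE = horizontal_scale / vertical_scale = 10000 / 4800 ≈ 2.1

2.1x


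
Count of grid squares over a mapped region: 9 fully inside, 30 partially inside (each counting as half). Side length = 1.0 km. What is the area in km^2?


effective squares = 9 + 30 * 0.5 = 24.0
area = 24.0 * 1.0 = 24.0 km^2

24.0 km^2


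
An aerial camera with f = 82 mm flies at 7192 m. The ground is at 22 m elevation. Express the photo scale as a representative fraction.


scale = f / (H - h) = 82 mm / 7170 m = 82 / 7170000 = 1:87439

1:87439


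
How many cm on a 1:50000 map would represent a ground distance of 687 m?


map_cm = 687 * 100 / 50000 = 1.374 cm ≈ 1.37 cm

1.37 cm


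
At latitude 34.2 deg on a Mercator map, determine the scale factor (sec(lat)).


SF = 1 / cos(34.2) = 1 / 0.827081 = 1.209

1.209


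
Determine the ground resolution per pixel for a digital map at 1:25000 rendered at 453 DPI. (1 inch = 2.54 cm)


pixel_cm = 2.54 / 453 ≈ 0.005607 cm
ground = pixel_cm * 25000 / 100 = 2.54 * 25000 / (453 * 100) = 63500 / 45300 ≈ 1.4 m

1.4 m


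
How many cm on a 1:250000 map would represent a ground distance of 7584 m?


map_cm = 7584 * 100 / 250000 = 3.0336 cm ≈ 3.03 cm

3.03 cm


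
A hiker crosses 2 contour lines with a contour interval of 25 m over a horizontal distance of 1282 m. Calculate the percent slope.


elevation change = 2 * 25 = 50 m
slope = 50 / 1282 * 100 = 3.9%

3.9%


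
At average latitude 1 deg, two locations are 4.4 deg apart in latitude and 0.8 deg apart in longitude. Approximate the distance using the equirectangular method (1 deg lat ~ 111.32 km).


dlat_km = 4.4 * 111.32 = 489.808
dlon_km = 0.8 * 111.32 * cos(1) ≈ 89.042
dist = sqrt(489.808^2 + 89.042^2) ≈ 497.8 km

497.8 km


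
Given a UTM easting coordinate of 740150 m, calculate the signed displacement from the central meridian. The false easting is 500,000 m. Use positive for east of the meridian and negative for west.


displacement = 740150 - 500000 = 240150 m

240150 m


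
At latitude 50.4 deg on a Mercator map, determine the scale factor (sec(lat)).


SF = 1 / cos(50.4) = 1 / 0.637424 = 1.569

1.569


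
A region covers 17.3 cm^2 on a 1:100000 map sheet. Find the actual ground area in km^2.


ground_area = 17.3 * (100000/100)^2 = 17300000.0 m^2 = 17.3 km^2

17.3 km^2


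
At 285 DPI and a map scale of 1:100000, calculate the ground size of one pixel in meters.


pixel_cm = 2.54 / 285 ≈ 0.008912 cm
ground = pixel_cm * 100000 / 100 = 2.54 * 100000 / (285 * 100) = 254000 / 28500 ≈ 8.91 m

8.91 m


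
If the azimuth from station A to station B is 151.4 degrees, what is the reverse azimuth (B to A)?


back azimuth = (151.4 + 180) mod 360 = 331.4 degrees

331.4 degrees


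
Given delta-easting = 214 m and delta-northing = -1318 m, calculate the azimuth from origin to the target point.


az = atan2(214, -1318) = 170.8 deg
adjusted to 0-360: 170.8 degrees

170.8 degrees


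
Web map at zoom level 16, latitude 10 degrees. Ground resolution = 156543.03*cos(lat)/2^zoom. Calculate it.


res = 156543.03 * cos(10) / 2^16 = 156543.03 * 0.98480775 / 65536 = 2.35 m/pixel

2.35 m/pixel


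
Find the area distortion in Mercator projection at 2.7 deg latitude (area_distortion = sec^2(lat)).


area_distortion = 1/cos^2(2.7) = 1.002

1.002


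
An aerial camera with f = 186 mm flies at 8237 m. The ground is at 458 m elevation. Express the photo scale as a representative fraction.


scale = f / (H - h) = 186 mm / 7779 m = 186 / 7779000 = 1:41823

1:41823


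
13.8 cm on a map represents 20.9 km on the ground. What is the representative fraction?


ground = 20.9 km = 2090000 cm; RF denominator = ground / map = 2090000 / 13.8 ≈ 151449; RF = 1:151449

1:151449


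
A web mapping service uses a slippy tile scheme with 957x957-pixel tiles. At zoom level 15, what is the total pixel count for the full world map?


tiles per axis = 2^15 = 32768
total tiles = 32768^2 = 1073741824
pixels per axis = 32768 * 957 = 31358976
total pixels = 31358976^2 = 983385375768576

983385375768576 pixels


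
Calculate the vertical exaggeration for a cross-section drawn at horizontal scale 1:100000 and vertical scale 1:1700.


VE = horizontal_scale / vertical_scale = 100000 / 1700 ≈ 58.8

58.8x


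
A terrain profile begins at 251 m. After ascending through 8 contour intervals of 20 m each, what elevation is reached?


elevation = 251 + 8 * 20 = 411 m

411 m


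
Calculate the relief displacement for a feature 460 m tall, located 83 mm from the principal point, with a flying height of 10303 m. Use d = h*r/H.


d = h * r / H = 460 * 83 / 10303 = 3.71 mm

3.71 mm


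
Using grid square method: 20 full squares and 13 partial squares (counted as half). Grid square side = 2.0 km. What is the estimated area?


effective squares = 20 + 13 * 0.5 = 26.5
area = 26.5 * 4.0 = 106.0 km^2

106.0 km^2


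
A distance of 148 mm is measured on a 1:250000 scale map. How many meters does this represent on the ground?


ground = 148 mm * 250000 / 1000 = 37000.0 m

37000.0 m


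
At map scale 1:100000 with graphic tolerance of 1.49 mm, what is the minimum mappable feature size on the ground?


ground = 1.49 mm * 100000 / 1000 = 149.0 m

149.0 m


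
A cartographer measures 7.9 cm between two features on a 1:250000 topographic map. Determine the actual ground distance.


ground = 7.9 cm * 250000 / 100 = 19750.0 m = 19.75 km

19.75 km


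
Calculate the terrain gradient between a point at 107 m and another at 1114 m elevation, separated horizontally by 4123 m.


gradient = (1114 - 107) / 4123 = 1007 / 4123 = 0.2442

0.2442


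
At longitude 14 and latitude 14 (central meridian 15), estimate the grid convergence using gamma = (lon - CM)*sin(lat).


gamma = (14 - 15) * sin(14) = -1 * 0.241922 = -0.242 degrees

-0.242 degrees


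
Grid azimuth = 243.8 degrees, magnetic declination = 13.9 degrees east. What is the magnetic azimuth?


magnetic azimuth = grid azimuth - declination (east +ve)
mag_az = 243.8 - 13.9 = 229.9 degrees

229.9 degrees


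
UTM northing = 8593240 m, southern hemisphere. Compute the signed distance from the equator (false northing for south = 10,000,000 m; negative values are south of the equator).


For southern: actual = 8593240 - 10000000 = -1406760 m

-1406760 m


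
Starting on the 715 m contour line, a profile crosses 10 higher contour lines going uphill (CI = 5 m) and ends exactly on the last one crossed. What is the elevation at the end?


elevation = 715 + 10 * 5 = 765 m

765 m


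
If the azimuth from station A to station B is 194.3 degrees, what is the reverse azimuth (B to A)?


back azimuth = (194.3 + 180) mod 360 = 14.3 degrees

14.3 degrees


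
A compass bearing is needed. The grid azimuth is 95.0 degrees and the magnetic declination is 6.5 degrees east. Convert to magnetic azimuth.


magnetic azimuth = grid azimuth - declination (east +ve)
mag_az = 95.0 - 6.5 = 88.5 degrees

88.5 degrees


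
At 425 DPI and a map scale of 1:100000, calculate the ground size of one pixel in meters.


pixel_cm = 2.54 / 425 ≈ 0.005976 cm
ground = pixel_cm * 100000 / 100 = 2.54 * 100000 / (425 * 100) = 254000 / 42500 ≈ 5.98 m

5.98 m


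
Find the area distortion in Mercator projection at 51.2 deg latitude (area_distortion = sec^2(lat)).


area_distortion = 1/cos^2(51.2) = 2.547

2.547


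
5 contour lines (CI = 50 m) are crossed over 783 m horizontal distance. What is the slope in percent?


elevation change = 5 * 50 = 250 m
slope = 250 / 783 * 100 = 31.9%

31.9%


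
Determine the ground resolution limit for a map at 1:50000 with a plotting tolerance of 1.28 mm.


ground = 1.28 mm * 50000 / 1000 = 64.0 m

64.0 m


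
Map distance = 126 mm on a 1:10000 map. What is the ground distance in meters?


ground = 126 mm * 10000 / 1000 = 1260.0 m

1260.0 m


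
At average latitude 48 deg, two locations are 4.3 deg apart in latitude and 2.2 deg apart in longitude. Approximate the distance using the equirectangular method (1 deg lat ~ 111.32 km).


dlat_km = 4.3 * 111.32 = 478.676
dlon_km = 2.2 * 111.32 * cos(48) ≈ 163.873
dist = sqrt(478.676^2 + 163.873^2) ≈ 505.9 km

505.9 km


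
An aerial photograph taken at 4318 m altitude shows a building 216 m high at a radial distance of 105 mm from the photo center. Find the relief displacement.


d = h * r / H = 216 * 105 / 4318 = 5.25 mm

5.25 mm


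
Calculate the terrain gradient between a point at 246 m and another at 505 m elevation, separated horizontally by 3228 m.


gradient = (505 - 246) / 3228 = 259 / 3228 = 0.0802

0.0802


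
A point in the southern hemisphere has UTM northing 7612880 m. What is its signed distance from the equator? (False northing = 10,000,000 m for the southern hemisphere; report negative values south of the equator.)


For southern: actual = 7612880 - 10000000 = -2387120 m

-2387120 m


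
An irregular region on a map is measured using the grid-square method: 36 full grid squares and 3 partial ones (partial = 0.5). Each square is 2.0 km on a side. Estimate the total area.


effective squares = 36 + 3 * 0.5 = 37.5
area = 37.5 * 4.0 = 150.0 km^2

150.0 km^2


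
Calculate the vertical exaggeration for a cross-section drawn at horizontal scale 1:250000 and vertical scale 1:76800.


VE = horizontal_scale / vertical_scale = 250000 / 76800 ≈ 3.3

3.3x


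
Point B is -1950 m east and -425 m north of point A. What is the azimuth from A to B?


az = atan2(-1950, -425) = -102.3 deg
adjusted to 0-360: 257.7 degrees

257.7 degrees


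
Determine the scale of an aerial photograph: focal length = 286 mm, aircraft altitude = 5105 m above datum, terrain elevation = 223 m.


scale = f / (H - h) = 286 mm / 4882 m = 286 / 4882000 = 1:17070

1:17070


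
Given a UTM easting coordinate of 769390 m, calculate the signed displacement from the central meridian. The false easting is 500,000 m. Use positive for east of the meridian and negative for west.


displacement = 769390 - 500000 = 269390 m

269390 m


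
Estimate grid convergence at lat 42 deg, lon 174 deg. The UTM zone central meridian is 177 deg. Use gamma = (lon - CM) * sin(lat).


gamma = (174 - 177) * sin(42) = -3 * 0.669131 = -2.007 degrees

-2.007 degrees


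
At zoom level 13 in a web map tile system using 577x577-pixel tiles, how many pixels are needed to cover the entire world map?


tiles per axis = 2^13 = 8192
total tiles = 8192^2 = 67108864
pixels per axis = 8192 * 577 = 4726784
total pixels = 4726784^2 = 22342486982656

22342486982656 pixels


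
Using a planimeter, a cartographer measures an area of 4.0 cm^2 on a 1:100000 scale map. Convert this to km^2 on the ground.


ground_area = 4.0 * (100000/100)^2 = 4000000.0 m^2 = 4.0 km^2

4.0 km^2


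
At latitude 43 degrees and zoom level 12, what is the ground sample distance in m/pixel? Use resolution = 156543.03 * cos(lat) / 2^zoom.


res = 156543.03 * cos(43) / 2^12 = 156543.03 * 0.7313537 / 4096 = 27.95 m/pixel

27.95 m/pixel


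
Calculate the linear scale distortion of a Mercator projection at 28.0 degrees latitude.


SF = 1 / cos(28.0) = 1 / 0.882948 = 1.133

1.133


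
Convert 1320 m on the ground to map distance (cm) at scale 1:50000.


map_cm = 1320 * 100 / 50000 = 2.64 cm

2.64 cm


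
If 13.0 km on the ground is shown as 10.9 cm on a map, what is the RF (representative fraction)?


ground = 13.0 km = 1300000 cm; RF denominator = ground / map = 1300000 / 10.9 ≈ 119266; RF = 1:119266

1:119266


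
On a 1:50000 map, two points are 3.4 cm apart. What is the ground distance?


ground = 3.4 cm * 50000 / 100 = 1700.0 m = 1.7 km

1.7 km


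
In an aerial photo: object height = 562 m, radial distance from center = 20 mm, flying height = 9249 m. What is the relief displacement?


d = h * r / H = 562 * 20 / 9249 = 1.22 mm

1.22 mm


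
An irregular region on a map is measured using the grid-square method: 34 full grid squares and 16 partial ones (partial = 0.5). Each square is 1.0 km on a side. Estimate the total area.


effective squares = 34 + 16 * 0.5 = 42.0
area = 42.0 * 1.0 = 42.0 km^2

42.0 km^2


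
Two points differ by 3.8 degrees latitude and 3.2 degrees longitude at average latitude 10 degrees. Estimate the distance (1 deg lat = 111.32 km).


dlat_km = 3.8 * 111.32 = 423.016
dlon_km = 3.2 * 111.32 * cos(10) ≈ 350.812
dist = sqrt(423.016^2 + 350.812^2) ≈ 549.6 km

549.6 km


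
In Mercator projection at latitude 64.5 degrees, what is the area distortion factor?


area_distortion = 1/cos^2(64.5) = 5.395

5.395


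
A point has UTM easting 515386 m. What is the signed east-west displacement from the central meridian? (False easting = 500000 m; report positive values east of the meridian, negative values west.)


displacement = 515386 - 500000 = 15386 m

15386 m


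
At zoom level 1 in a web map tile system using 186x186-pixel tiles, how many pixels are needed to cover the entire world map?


tiles per axis = 2^1 = 2
total tiles = 2^2 = 4
pixels per axis = 2 * 186 = 372
total pixels = 372^2 = 138384

138384 pixels


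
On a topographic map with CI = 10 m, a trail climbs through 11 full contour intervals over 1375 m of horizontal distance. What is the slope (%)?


elevation change = 11 * 10 = 110 m
slope = 110 / 1375 * 100 = 8.0%

8.0%


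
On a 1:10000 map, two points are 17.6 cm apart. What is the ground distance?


ground = 17.6 cm * 10000 / 100 = 1760.0 m = 1.76 km

1.76 km


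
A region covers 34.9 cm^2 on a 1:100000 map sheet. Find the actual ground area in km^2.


ground_area = 34.9 * (100000/100)^2 = 34900000.0 m^2 = 34.9 km^2

34.9 km^2


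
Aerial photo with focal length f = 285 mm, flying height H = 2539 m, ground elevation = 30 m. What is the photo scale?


scale = f / (H - h) = 285 mm / 2509 m = 285 / 2509000 = 1:8804

1:8804


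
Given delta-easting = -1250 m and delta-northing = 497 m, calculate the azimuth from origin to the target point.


az = atan2(-1250, 497) = -68.3 deg
adjusted to 0-360: 291.7 degrees

291.7 degrees


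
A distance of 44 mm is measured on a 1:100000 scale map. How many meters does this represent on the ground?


ground = 44 mm * 100000 / 1000 = 4400.0 m

4400.0 m


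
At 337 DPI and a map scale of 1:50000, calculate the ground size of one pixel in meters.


pixel_cm = 2.54 / 337 ≈ 0.007537 cm
ground = pixel_cm * 50000 / 100 = 2.54 * 50000 / (337 * 100) = 127000 / 33700 ≈ 3.77 m

3.77 m


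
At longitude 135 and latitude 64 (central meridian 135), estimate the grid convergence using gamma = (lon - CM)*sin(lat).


gamma = (135 - 135) * sin(64) = 0 * 0.898794 = 0.0 degrees

0.0 degrees


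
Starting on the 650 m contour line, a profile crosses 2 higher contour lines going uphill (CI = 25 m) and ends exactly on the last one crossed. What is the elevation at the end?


elevation = 650 + 2 * 25 = 700 m

700 m


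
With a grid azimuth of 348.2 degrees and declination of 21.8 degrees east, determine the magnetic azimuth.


magnetic azimuth = grid azimuth - declination (east +ve)
mag_az = 348.2 - 21.8 = 326.4 degrees

326.4 degrees


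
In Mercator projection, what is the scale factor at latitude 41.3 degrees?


SF = 1 / cos(41.3) = 1 / 0.751264 = 1.331

1.331


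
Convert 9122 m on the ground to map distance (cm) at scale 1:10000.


map_cm = 9122 * 100 / 10000 = 91.22 cm

91.22 cm


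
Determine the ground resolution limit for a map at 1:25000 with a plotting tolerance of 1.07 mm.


ground = 1.07 mm * 25000 / 1000 = 26.75 m

26.75 m


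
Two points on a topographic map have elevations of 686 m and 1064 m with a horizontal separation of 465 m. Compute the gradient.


gradient = (1064 - 686) / 465 = 378 / 465 = 0.8129

0.8129


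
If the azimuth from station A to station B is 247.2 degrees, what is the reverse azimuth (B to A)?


back azimuth = (247.2 + 180) mod 360 = 67.2 degrees

67.2 degrees


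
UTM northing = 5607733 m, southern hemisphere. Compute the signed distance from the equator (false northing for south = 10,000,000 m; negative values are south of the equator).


For southern: actual = 5607733 - 10000000 = -4392267 m

-4392267 m


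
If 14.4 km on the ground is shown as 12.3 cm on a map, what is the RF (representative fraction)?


ground = 14.4 km = 1440000 cm; RF denominator = ground / map = 1440000 / 12.3 ≈ 117073; RF = 1:117073

1:117073


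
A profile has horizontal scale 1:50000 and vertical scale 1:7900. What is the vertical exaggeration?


VE = horizontal_scale / vertical_scale = 50000 / 7900 ≈ 6.3

6.3x


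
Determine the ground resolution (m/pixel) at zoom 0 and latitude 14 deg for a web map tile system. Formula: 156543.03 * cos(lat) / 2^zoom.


res = 156543.03 * cos(14) / 2^0 = 156543.03 * 0.97029573 / 1 = 151893.03 m/pixel

151893.03 m/pixel


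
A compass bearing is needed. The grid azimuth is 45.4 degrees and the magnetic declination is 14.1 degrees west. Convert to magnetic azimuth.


magnetic azimuth = grid azimuth - declination (east +ve)
mag_az = 45.4 - -14.1 = 59.5 degrees

59.5 degrees


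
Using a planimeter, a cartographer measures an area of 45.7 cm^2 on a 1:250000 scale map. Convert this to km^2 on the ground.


ground_area = 45.7 * (250000/100)^2 = 285625000.0 m^2 = 285.625 km^2

285.625 km^2


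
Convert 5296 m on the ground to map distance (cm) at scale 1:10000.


map_cm = 5296 * 100 / 10000 = 52.96 cm

52.96 cm


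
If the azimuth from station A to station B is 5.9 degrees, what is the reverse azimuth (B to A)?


back azimuth = (5.9 + 180) mod 360 = 185.9 degrees

185.9 degrees


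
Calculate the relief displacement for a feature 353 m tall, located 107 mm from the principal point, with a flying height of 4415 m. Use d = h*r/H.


d = h * r / H = 353 * 107 / 4415 = 8.56 mm

8.56 mm


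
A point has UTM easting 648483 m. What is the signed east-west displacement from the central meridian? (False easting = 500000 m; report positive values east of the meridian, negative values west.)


displacement = 648483 - 500000 = 148483 m

148483 m


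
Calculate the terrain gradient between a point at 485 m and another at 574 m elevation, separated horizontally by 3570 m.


gradient = (574 - 485) / 3570 = 89 / 3570 = 0.0249

0.0249


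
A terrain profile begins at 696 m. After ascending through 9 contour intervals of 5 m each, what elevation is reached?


elevation = 696 + 9 * 5 = 741 m

741 m


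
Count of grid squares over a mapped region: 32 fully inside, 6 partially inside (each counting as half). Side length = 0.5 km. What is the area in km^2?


effective squares = 32 + 6 * 0.5 = 35.0
area = 35.0 * 0.25 = 8.75 km^2

8.75 km^2


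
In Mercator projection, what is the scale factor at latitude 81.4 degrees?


SF = 1 / cos(81.4) = 1 / 0.149535 = 6.687

6.687


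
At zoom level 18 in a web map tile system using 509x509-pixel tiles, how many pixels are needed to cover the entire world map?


tiles per axis = 2^18 = 262144
total tiles = 262144^2 = 68719476736
pixels per axis = 262144 * 509 = 133431296
total pixels = 133431296^2 = 17803910752239616

17803910752239616 pixels


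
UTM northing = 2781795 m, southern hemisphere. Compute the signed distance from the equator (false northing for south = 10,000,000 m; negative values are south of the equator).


For southern: actual = 2781795 - 10000000 = -7218205 m

-7218205 m


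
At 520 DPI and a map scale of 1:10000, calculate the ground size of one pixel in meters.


pixel_cm = 2.54 / 520 ≈ 0.004885 cm
ground = pixel_cm * 10000 / 100 = 2.54 * 10000 / (520 * 100) = 25400 / 52000 ≈ 0.49 m

0.49 m


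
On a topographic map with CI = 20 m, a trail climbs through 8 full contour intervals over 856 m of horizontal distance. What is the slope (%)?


elevation change = 8 * 20 = 160 m
slope = 160 / 856 * 100 = 18.7%

18.7%


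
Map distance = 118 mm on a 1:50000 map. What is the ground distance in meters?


ground = 118 mm * 50000 / 1000 = 5900.0 m

5900.0 m


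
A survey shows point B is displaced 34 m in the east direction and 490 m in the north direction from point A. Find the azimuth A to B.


az = atan2(34, 490) = 4.0 deg
adjusted to 0-360: 4.0 degrees

4.0 degrees


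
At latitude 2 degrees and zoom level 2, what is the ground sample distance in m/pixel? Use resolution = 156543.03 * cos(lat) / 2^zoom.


res = 156543.03 * cos(2) / 2^2 = 156543.03 * 0.99939083 / 4 = 39111.92 m/pixel

39111.92 m/pixel


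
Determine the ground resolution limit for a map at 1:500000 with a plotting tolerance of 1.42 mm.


ground = 1.42 mm * 500000 / 1000 = 710.0 m

710.0 m


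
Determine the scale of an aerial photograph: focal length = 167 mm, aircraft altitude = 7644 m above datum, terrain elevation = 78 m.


scale = f / (H - h) = 167 mm / 7566 m = 167 / 7566000 = 1:45305

1:45305


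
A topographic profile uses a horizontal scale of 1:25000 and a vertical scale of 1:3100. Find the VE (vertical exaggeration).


VE = horizontal_scale / vertical_scale = 25000 / 3100 ≈ 8.1

8.1x


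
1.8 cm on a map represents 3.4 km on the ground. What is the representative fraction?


ground = 3.4 km = 340000 cm; RF denominator = ground / map = 340000 / 1.8 ≈ 188889; RF = 1:188889

1:188889


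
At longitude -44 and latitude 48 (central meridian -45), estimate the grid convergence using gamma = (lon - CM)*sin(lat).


gamma = (-44 - -45) * sin(48) = 1 * 0.743145 = 0.743 degrees

0.743 degrees


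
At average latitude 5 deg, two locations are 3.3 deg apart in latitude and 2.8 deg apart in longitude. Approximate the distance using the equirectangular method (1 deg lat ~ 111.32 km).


dlat_km = 3.3 * 111.32 = 367.356
dlon_km = 2.8 * 111.32 * cos(5) ≈ 310.51
dist = sqrt(367.356^2 + 310.51^2) ≈ 481.0 km

481.0 km


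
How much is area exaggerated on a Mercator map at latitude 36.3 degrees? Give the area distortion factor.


area_distortion = 1/cos^2(36.3) = 1.54

1.54


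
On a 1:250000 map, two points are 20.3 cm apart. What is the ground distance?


ground = 20.3 cm * 250000 / 100 = 50750.0 m = 50.75 km

50.75 km


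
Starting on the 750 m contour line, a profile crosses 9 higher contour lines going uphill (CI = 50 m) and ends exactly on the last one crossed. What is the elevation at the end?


elevation = 750 + 9 * 50 = 1200 m

1200 m


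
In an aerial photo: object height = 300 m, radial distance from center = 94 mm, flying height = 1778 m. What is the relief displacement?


d = h * r / H = 300 * 94 / 1778 = 15.86 mm

15.86 mm


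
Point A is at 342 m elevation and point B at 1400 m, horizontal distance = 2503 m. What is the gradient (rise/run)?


gradient = (1400 - 342) / 2503 = 1058 / 2503 = 0.4227

0.4227


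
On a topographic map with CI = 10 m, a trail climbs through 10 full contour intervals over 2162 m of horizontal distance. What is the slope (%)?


elevation change = 10 * 10 = 100 m
slope = 100 / 2162 * 100 = 4.6%

4.6%


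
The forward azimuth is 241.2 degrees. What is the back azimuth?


back azimuth = (241.2 + 180) mod 360 = 61.2 degrees

61.2 degrees


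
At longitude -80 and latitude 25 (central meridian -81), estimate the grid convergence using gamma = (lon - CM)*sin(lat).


gamma = (-80 - -81) * sin(25) = 1 * 0.422618 = 0.423 degrees

0.423 degrees


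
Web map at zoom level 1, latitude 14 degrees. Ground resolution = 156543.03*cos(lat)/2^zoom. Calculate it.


res = 156543.03 * cos(14) / 2^1 = 156543.03 * 0.97029573 / 2 = 75946.52 m/pixel

75946.52 m/pixel


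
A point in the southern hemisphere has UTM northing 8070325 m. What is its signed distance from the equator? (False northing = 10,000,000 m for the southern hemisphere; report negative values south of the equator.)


For southern: actual = 8070325 - 10000000 = -1929675 m

-1929675 m


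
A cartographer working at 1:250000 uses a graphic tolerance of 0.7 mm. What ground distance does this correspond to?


ground = 0.7 mm * 250000 / 1000 = 175.0 m

175.0 m


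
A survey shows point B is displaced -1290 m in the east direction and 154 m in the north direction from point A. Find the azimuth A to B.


az = atan2(-1290, 154) = -83.2 deg
adjusted to 0-360: 276.8 degrees

276.8 degrees


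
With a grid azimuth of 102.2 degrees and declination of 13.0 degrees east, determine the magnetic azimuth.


magnetic azimuth = grid azimuth - declination (east +ve)
mag_az = 102.2 - 13.0 = 89.2 degrees

89.2 degrees


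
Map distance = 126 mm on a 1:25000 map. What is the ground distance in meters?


ground = 126 mm * 25000 / 1000 = 3150.0 m

3150.0 m


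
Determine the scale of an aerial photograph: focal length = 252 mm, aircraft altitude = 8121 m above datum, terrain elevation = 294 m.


scale = f / (H - h) = 252 mm / 7827 m = 252 / 7827000 = 1:31060

1:31060


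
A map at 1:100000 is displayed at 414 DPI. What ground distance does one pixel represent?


pixel_cm = 2.54 / 414 ≈ 0.006135 cm
ground = pixel_cm * 100000 / 100 = 2.54 * 100000 / (414 * 100) = 254000 / 41400 ≈ 6.14 m

6.14 m


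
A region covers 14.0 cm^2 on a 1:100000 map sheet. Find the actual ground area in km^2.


ground_area = 14.0 * (100000/100)^2 = 14000000.0 m^2 = 14.0 km^2

14.0 km^2
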